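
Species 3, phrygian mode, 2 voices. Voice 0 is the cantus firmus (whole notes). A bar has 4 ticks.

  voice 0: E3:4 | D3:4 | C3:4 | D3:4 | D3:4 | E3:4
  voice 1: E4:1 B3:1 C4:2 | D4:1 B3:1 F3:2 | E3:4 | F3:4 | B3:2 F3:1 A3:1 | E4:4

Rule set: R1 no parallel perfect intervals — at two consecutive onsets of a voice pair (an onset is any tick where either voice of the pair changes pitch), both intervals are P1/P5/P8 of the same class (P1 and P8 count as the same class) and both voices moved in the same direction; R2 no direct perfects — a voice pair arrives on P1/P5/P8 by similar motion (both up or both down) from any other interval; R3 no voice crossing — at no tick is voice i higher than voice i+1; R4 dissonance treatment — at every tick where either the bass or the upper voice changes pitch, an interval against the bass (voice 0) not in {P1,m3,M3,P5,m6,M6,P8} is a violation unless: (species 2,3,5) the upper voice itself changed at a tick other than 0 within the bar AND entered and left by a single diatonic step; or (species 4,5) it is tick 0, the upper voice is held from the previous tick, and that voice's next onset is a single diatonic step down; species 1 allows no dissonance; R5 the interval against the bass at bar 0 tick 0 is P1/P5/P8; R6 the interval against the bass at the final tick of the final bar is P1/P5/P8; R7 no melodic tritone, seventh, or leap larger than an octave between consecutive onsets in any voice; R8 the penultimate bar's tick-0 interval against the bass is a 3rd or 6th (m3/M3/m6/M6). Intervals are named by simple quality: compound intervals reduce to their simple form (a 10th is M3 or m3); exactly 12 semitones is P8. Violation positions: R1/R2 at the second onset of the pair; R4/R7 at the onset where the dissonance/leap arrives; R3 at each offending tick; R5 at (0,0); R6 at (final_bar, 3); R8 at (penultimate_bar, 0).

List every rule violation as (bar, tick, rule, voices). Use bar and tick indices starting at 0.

bar 0: v0=E3 v1=E4 downbeat P8
bar 1: v0=D3 v1=D4 downbeat P8
bar 2: v0=C3 v1=E3 downbeat M3
bar 3: v0=D3 v1=F3 downbeat m3
bar 4: v0=D3 v1=B3 downbeat M6
bar 5: v0=E3 v1=E4 downbeat P8
  -> R7 @ bar 1 tick 2 v(1,): B3->F3 leap 6st
  -> R7 @ bar 4 tick 0 v(1,): F3->B3 leap 6st
  -> R7 @ bar 4 tick 2 v(1,): B3->F3 leap 6st
  -> R2 @ bar 5 tick 0 v(0, 1): D3/A3 P5 -> E3/E4 P8 similar

(1, 2, R7, (1,))
(4, 0, R7, (1,))
(4, 2, R7, (1,))
(5, 0, R2, (0, 1))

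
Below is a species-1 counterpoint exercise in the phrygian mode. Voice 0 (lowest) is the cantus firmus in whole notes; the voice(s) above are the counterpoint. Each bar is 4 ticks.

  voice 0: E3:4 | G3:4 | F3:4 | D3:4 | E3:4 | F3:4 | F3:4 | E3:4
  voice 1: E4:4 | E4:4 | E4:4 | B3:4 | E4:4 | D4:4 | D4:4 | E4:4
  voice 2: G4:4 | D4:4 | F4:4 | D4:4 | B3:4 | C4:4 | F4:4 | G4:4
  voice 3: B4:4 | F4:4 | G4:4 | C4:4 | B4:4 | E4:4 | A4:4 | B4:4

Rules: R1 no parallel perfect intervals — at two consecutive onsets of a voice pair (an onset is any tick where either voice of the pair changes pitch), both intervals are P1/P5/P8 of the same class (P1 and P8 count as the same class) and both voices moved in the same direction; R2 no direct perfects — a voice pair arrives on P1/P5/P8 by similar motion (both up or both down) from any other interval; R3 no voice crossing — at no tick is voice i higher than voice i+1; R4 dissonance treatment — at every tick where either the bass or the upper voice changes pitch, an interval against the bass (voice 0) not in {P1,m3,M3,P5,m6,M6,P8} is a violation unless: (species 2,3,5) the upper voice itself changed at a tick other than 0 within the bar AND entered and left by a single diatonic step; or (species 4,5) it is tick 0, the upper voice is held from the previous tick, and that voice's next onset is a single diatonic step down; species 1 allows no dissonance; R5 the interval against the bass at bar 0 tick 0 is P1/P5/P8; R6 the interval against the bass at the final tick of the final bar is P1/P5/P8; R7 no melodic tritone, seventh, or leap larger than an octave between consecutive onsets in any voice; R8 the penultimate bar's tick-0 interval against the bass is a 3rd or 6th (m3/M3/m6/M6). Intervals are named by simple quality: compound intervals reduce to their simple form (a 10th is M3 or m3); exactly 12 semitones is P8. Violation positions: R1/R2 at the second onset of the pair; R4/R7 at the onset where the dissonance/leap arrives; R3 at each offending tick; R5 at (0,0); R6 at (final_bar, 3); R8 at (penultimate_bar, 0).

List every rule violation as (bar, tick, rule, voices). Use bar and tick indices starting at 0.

(0, 0, R5, (0, 2))
(1, 0, R3, (1, 2))
(1, 0, R4, (0, 3))
(1, 0, R7, (3,))
(1, 1, R3, (1, 2))
(1, 2, R3, (1, 2))
(1, 3, R3, (1, 2))
(2, 0, R4, (0, 1))
(2, 0, R4, (0, 3))
(3, 0, R1, (0, 2))
(3, 0, R3, (2, 3))
(3, 0, R4, (0, 3))
(3, 1, R3, (2, 3))
(3, 2, R3, (2, 3))
(3, 3, R3, (2, 3))
(4, 0, R2, (0, 1))
(4, 0, R2, (0, 3))
(4, 0, R2, (1, 3))
(4, 0, R3, (1, 2))
(4, 0, R7, (3,))
(4, 1, R3, (1, 2))
(4, 2, R3, (1, 2))
(4, 3, R3, (1, 2))
(5, 0, R1, (0, 2))
(5, 0, R3, (1, 2))
(5, 0, R4, (0, 3))
(5, 1, R3, (1, 2))
(5, 2, R3, (1, 2))
(5, 3, R3, (1, 2))
(6, 0, R8, (0, 2))
(7, 0, R1, (1, 3))
(7, 3, R6, (0, 2))

bar 0: v0=E3 v1=E4 v2=G4 v3=B4 downbeat P5
bar 1: v0=G3 v1=E4 v2=D4 v3=F4 downbeat m7
bar 2: v0=F3 v1=E4 v2=F4 v3=G4 downbeat M2
bar 3: v0=D3 v1=B3 v2=D4 v3=C4 downbeat m7
bar 4: v0=E3 v1=E4 v2=B3 v3=B4 downbeat P5
bar 5: v0=F3 v1=D4 v2=C4 v3=E4 downbeat M7
bar 6: v0=F3 v1=D4 v2=F4 v3=A4 downbeat M3
bar 7: v0=E3 v1=E4 v2=G4 v3=B4 downbeat P5
  -> R5 @ bar 0 tick 0 v(0, 2): opens on m3
  -> R3 @ bar 1 tick 0 v(1, 2): E4 above D4
  -> R4 @ bar 1 tick 0 v(0, 3): G3/F4 m7 untreated
  -> R7 @ bar 1 tick 0 v(3,): B4->F4 leap 6st
  -> R3 @ bar 1 tick 1 v(1, 2): E4 above D4
  -> R3 @ bar 1 tick 2 v(1, 2): E4 above D4
  -> R3 @ bar 1 tick 3 v(1, 2): E4 above D4
  -> R4 @ bar 2 tick 0 v(0, 1): F3/E4 M7 untreated
  -> R4 @ bar 2 tick 0 v(0, 3): F3/G4 M2 untreated
  -> R1 @ bar 3 tick 0 v(0, 2): F3/F4 P8 -> D3/D4 P8 similar
  -> R3 @ bar 3 tick 0 v(2, 3): D4 above C4
  -> R4 @ bar 3 tick 0 v(0, 3): D3/C4 m7 untreated
  -> R3 @ bar 3 tick 1 v(2, 3): D4 above C4
  -> R3 @ bar 3 tick 2 v(2, 3): D4 above C4
  -> R3 @ bar 3 tick 3 v(2, 3): D4 above C4
  -> R2 @ bar 4 tick 0 v(0, 1): D3/B3 M6 -> E3/E4 P8 similar
  -> R2 @ bar 4 tick 0 v(0, 3): D3/C4 m7 -> E3/B4 P5 similar
  -> R2 @ bar 4 tick 0 v(1, 3): B3/C4 m2 -> E4/B4 P5 similar
  -> R3 @ bar 4 tick 0 v(1, 2): E4 above B3
  -> R7 @ bar 4 tick 0 v(3,): C4->B4 leap 11st
  -> R3 @ bar 4 tick 1 v(1, 2): E4 above B3
  -> R3 @ bar 4 tick 2 v(1, 2): E4 above B3
  -> R3 @ bar 4 tick 3 v(1, 2): E4 above B3
  -> R1 @ bar 5 tick 0 v(0, 2): E3/B3 P5 -> F3/C4 P5 similar
  -> R3 @ bar 5 tick 0 v(1, 2): D4 above C4
  -> R4 @ bar 5 tick 0 v(0, 3): F3/E4 M7 untreated
  -> R3 @ bar 5 tick 1 v(1, 2): D4 above C4
  -> R3 @ bar 5 tick 2 v(1, 2): D4 above C4
  -> R3 @ bar 5 tick 3 v(1, 2): D4 above C4
  -> R8 @ bar 6 tick 0 v(0, 2): penult P8 not 3rd/6th
  -> R1 @ bar 7 tick 0 v(1, 3): D4/A4 P5 -> E4/B4 P5 similar
  -> R6 @ bar 7 tick 3 v(0, 2): closes on m3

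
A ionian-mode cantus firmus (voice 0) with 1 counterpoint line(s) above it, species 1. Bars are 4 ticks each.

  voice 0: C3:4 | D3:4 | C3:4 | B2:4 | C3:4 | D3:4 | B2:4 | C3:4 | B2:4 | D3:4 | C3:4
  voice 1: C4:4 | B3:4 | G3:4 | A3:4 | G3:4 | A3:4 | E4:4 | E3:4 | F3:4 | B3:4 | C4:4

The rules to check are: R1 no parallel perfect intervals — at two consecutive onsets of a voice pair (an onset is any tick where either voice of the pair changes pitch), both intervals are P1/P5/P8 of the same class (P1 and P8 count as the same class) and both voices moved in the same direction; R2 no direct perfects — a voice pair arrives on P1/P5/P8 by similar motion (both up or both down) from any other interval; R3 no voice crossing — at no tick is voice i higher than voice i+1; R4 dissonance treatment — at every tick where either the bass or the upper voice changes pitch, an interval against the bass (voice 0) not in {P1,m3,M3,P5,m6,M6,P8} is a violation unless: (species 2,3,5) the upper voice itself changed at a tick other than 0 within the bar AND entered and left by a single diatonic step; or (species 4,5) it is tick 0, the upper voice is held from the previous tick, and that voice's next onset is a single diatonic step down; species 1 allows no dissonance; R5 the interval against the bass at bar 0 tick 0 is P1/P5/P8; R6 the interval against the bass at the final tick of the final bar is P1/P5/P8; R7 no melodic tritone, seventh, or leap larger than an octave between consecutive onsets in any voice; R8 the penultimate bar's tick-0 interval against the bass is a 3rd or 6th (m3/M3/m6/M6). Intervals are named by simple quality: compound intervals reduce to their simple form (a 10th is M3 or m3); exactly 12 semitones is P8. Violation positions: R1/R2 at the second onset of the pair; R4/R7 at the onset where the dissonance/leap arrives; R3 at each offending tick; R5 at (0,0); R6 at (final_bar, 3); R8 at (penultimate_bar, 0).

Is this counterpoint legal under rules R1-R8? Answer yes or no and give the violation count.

No (6 violations)

bar 0: v0=C3 v1=C4 (P8)
bar 1: v0=D3 v1=B3 (M6)
bar 2: v0=C3 v1=G3 (P5)
bar 3: v0=B2 v1=A3 (m7)
bar 4: v0=C3 v1=G3 (P5)
bar 5: v0=D3 v1=A3 (P5)
bar 6: v0=B2 v1=E4 (P4)
bar 7: v0=C3 v1=E3 (M3)
bar 8: v0=B2 v1=F3 (TT)
bar 9: v0=D3 v1=B3 (M6)
bar 10: v0=C3 v1=C4 (P8)
  R2 @ bar2.0: D3/B3 M6 -> C3/G3 P5 similar
  R4 @ bar3.0: B2/A3 m7 untreated
  R1 @ bar5.0: C3/G3 P5 -> D3/A3 P5 similar
  R4 @ bar6.0: B2/E4 P4 untreated
  R4 @ bar8.0: B2/F3 TT untreated
  R7 @ bar9.0: F3->B3 leap 6st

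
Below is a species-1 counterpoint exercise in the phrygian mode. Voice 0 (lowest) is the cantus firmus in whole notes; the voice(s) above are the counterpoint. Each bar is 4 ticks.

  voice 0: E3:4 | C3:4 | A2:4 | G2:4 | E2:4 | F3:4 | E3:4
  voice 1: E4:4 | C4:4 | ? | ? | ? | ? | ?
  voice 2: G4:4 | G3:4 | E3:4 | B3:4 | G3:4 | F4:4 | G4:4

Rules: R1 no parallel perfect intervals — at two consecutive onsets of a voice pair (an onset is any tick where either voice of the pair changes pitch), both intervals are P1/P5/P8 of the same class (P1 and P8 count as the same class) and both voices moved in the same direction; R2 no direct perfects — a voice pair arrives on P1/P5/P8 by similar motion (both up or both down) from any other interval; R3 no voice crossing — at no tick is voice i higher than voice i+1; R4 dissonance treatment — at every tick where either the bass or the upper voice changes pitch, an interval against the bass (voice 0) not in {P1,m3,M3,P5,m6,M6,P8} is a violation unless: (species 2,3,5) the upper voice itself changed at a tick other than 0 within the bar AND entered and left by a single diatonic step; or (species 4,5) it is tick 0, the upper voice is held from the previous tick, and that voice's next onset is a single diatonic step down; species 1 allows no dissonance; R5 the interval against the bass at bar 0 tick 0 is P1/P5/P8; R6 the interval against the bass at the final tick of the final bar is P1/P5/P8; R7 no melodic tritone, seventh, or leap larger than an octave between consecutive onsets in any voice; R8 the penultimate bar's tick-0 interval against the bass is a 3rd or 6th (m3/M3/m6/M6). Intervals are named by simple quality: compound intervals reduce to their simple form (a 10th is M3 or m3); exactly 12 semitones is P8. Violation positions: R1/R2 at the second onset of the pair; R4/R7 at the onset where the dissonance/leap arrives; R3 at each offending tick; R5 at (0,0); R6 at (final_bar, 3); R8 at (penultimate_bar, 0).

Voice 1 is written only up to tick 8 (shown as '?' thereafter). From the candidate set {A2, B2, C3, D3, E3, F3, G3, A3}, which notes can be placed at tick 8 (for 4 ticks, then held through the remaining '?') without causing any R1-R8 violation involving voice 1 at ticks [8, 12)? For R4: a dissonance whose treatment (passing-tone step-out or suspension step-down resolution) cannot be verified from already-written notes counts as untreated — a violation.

{C3}

A2: violates R1,R2,R7
B2: violates R4,R7
C3: legal
D3: violates R4,R7
E3: violates R2
F3: violates R3
G3: violates R3,R4
A3: violates R1,R3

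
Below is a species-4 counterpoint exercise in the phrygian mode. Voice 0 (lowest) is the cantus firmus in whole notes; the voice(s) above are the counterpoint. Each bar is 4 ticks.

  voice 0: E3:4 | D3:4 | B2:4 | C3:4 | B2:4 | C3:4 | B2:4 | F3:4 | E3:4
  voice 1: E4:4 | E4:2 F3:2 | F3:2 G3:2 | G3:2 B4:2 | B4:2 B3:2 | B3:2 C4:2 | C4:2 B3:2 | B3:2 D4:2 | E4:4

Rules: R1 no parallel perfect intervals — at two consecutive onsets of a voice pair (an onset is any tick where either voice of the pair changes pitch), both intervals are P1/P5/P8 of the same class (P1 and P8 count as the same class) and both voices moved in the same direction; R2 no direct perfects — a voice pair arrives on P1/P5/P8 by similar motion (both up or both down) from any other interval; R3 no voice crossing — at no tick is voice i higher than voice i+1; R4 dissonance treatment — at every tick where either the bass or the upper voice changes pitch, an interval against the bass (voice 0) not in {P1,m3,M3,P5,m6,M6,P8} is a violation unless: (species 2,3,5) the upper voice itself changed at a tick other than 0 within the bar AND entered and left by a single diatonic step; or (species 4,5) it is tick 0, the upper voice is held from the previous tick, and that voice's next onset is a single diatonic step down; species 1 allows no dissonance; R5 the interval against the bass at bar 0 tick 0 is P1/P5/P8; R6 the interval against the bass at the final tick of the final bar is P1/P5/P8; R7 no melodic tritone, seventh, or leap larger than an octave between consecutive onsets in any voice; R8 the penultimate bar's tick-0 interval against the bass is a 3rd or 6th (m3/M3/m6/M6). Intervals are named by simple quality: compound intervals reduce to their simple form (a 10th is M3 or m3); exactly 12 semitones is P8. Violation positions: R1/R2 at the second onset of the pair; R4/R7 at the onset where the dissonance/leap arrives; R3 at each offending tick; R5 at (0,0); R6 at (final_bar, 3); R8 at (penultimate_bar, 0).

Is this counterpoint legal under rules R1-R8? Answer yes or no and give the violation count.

No (9 violations)

bar 0: v0=E3 v1=E4 (P8)
bar 1: v0=D3 v1=E4 (M2)
bar 2: v0=B2 v1=F3 (TT)
bar 3: v0=C3 v1=G3 (P5)
bar 4: v0=B2 v1=B4 (P1)
bar 5: v0=C3 v1=B3 (M7)
bar 6: v0=B2 v1=C4 (m2)
bar 7: v0=F3 v1=B3 (TT)
bar 8: v0=E3 v1=E4 (P8)
  R4 @ bar1.0: D3/E4 M2 untreated
  R7 @ bar1.2: E4->F3 leap 11st
  R4 @ bar2.0: B2/F3 TT untreated
  R4 @ bar3.2: C3/B4 M7 untreated
  R7 @ bar3.2: G3->B4 leap 16st
  R4 @ bar5.0: C3/B3 M7 untreated
  R4 @ bar7.0: F3/B3 TT untreated
  R7 @ bar7.0: B2->F3 leap 6st
  R8 @ bar7.0: penult TT not 3rd/6th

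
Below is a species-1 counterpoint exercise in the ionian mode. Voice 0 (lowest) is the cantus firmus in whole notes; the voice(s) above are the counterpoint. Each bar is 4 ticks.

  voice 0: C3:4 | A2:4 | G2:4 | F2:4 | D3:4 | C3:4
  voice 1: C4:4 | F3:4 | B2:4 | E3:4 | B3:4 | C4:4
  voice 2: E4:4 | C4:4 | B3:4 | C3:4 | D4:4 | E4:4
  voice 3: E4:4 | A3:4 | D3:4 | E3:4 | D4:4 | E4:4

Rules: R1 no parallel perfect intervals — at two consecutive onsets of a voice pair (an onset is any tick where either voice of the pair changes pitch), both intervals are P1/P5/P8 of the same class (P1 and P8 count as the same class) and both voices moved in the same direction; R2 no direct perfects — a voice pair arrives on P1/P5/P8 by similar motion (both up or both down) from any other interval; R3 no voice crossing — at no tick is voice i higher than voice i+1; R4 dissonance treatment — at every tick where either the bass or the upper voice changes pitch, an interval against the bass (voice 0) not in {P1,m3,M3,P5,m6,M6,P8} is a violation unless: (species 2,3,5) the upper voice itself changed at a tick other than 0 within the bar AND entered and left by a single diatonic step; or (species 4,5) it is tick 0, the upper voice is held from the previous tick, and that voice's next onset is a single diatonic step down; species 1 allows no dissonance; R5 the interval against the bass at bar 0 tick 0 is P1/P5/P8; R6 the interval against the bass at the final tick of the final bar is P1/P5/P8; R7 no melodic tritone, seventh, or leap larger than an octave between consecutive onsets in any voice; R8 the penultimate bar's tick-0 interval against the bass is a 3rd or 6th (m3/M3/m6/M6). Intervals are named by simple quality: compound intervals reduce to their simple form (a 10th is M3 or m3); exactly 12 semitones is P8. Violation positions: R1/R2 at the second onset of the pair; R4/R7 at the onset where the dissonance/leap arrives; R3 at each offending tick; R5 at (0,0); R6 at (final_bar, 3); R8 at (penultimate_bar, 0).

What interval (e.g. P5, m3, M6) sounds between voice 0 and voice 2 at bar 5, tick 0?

M3

voice 0=C3 voice 2=E4 -> M3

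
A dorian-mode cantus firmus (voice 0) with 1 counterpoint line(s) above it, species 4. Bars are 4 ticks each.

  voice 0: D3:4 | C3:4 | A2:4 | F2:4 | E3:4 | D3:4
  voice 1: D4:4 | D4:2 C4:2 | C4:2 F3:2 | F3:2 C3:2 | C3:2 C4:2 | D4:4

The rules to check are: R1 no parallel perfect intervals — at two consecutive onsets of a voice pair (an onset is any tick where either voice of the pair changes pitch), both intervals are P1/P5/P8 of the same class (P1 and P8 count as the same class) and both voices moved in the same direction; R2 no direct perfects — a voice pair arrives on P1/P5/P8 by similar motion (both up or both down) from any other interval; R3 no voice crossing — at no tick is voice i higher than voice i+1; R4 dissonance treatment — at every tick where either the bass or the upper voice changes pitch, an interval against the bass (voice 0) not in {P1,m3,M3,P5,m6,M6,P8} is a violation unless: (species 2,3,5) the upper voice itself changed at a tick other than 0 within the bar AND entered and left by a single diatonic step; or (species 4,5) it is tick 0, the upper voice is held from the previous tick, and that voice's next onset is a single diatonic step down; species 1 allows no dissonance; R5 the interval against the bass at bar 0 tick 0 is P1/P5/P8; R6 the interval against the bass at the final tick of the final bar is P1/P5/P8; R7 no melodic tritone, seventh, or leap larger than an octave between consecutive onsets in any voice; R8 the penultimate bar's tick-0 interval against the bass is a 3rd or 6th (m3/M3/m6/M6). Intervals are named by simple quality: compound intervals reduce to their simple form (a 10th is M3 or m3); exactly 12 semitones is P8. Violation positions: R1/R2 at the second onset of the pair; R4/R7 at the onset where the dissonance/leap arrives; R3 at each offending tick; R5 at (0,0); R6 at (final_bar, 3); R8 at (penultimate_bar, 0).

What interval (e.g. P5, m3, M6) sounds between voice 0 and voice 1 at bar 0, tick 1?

P8

voice 0=D3 voice 1=D4 -> P8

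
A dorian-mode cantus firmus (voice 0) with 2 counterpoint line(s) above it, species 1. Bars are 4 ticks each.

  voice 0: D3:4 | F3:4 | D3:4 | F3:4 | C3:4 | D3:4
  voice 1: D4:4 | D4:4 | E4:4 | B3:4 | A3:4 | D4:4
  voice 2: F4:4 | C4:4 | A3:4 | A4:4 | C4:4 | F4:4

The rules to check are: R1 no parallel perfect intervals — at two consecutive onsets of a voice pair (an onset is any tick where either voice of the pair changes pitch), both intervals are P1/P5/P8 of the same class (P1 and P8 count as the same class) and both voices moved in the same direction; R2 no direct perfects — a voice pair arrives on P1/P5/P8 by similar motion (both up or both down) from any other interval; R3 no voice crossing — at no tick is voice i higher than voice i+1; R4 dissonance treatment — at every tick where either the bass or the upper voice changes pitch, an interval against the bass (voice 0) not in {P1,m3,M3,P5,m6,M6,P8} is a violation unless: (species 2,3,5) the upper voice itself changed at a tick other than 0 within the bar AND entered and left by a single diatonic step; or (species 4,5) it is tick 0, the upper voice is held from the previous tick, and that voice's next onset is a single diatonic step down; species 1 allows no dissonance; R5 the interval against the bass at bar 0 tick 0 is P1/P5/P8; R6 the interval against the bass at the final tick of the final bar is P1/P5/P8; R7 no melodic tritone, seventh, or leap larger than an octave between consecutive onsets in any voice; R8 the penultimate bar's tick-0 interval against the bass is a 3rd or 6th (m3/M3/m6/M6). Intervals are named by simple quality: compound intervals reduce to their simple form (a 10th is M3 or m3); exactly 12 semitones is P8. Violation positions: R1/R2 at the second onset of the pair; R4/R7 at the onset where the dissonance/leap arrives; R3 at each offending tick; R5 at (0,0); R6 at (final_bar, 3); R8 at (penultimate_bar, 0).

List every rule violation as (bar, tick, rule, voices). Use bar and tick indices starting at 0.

(0, 0, R5, (0, 2))
(1, 0, R3, (1, 2))
(1, 1, R3, (1, 2))
(1, 2, R3, (1, 2))
(1, 3, R3, (1, 2))
(2, 0, R1, (0, 2))
(2, 0, R3, (1, 2))
(2, 0, R4, (0, 1))
(2, 1, R3, (1, 2))
(2, 2, R3, (1, 2))
(2, 3, R3, (1, 2))
(3, 0, R4, (0, 1))
(4, 0, R2, (0, 2))
(4, 0, R8, (0, 2))
(5, 0, R2, (0, 1))
(5, 3, R6, (0, 2))

bar 0: v0=D3 v1=D4 v2=F4 downbeat m3
bar 1: v0=F3 v1=D4 v2=C4 downbeat P5
bar 2: v0=D3 v1=E4 v2=A3 downbeat P5
bar 3: v0=F3 v1=B3 v2=A4 downbeat M3
bar 4: v0=C3 v1=A3 v2=C4 downbeat P8
bar 5: v0=D3 v1=D4 v2=F4 downbeat m3
  -> R5 @ bar 0 tick 0 v(0, 2): opens on m3
  -> R3 @ bar 1 tick 0 v(1, 2): D4 above C4
  -> R3 @ bar 1 tick 1 v(1, 2): D4 above C4
  -> R3 @ bar 1 tick 2 v(1, 2): D4 above C4
  -> R3 @ bar 1 tick 3 v(1, 2): D4 above C4
  -> R1 @ bar 2 tick 0 v(0, 2): F3/C4 P5 -> D3/A3 P5 similar
  -> R3 @ bar 2 tick 0 v(1, 2): E4 above A3
  -> R4 @ bar 2 tick 0 v(0, 1): D3/E4 M2 untreated
  -> R3 @ bar 2 tick 1 v(1, 2): E4 above A3
  -> R3 @ bar 2 tick 2 v(1, 2): E4 above A3
  -> R3 @ bar 2 tick 3 v(1, 2): E4 above A3
  -> R4 @ bar 3 tick 0 v(0, 1): F3/B3 TT untreated
  -> R2 @ bar 4 tick 0 v(0, 2): F3/A4 M3 -> C3/C4 P8 similar
  -> R8 @ bar 4 tick 0 v(0, 2): penult P8 not 3rd/6th
  -> R2 @ bar 5 tick 0 v(0, 1): C3/A3 M6 -> D3/D4 P8 similar
  -> R6 @ bar 5 tick 3 v(0, 2): closes on m3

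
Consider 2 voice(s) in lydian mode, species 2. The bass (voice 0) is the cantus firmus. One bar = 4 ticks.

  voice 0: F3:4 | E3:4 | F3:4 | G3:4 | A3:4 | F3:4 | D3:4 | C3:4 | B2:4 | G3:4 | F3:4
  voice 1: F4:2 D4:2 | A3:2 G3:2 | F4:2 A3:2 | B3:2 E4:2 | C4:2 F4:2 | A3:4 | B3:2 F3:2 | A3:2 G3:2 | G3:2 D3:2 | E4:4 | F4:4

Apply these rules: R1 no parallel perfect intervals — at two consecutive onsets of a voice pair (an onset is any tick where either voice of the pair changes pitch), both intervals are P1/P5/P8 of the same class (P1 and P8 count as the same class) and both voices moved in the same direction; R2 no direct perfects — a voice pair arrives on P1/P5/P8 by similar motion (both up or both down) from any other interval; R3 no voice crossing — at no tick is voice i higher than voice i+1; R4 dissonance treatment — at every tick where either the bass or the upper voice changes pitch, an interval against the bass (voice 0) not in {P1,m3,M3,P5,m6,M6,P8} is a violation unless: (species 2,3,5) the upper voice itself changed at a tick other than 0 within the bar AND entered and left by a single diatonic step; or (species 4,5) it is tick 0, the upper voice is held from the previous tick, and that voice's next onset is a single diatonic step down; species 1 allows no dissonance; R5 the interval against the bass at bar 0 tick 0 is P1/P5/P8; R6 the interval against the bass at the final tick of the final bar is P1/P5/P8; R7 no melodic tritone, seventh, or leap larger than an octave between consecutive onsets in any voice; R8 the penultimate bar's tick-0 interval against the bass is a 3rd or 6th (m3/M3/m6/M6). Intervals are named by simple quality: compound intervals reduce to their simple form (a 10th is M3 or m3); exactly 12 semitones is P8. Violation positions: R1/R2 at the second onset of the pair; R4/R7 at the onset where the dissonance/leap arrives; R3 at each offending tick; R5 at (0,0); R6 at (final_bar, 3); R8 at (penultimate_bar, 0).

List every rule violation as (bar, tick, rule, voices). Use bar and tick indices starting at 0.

(1, 0, R4, (0, 1))
(2, 0, R2, (0, 1))
(2, 0, R7, (1,))
(6, 2, R7, (1,))
(9, 0, R7, (1,))

bar 0: v0=F3 v1=F4 downbeat P8
bar 1: v0=E3 v1=A3 downbeat P4
bar 2: v0=F3 v1=F4 downbeat P8
bar 3: v0=G3 v1=B3 downbeat M3
bar 4: v0=A3 v1=C4 downbeat m3
bar 5: v0=F3 v1=A3 downbeat M3
bar 6: v0=D3 v1=B3 downbeat M6
bar 7: v0=C3 v1=A3 downbeat M6
bar 8: v0=B2 v1=G3 downbeat m6
bar 9: v0=G3 v1=E4 downbeat M6
bar 10: v0=F3 v1=F4 downbeat P8
  -> R4 @ bar 1 tick 0 v(0, 1): E3/A3 P4 untreated
  -> R2 @ bar 2 tick 0 v(0, 1): E3/G3 m3 -> F3/F4 P8 similar
  -> R7 @ bar 2 tick 0 v(1,): G3->F4 leap 10st
  -> R7 @ bar 6 tick 2 v(1,): B3->F3 leap 6st
  -> R7 @ bar 9 tick 0 v(1,): D3->E4 leap 14st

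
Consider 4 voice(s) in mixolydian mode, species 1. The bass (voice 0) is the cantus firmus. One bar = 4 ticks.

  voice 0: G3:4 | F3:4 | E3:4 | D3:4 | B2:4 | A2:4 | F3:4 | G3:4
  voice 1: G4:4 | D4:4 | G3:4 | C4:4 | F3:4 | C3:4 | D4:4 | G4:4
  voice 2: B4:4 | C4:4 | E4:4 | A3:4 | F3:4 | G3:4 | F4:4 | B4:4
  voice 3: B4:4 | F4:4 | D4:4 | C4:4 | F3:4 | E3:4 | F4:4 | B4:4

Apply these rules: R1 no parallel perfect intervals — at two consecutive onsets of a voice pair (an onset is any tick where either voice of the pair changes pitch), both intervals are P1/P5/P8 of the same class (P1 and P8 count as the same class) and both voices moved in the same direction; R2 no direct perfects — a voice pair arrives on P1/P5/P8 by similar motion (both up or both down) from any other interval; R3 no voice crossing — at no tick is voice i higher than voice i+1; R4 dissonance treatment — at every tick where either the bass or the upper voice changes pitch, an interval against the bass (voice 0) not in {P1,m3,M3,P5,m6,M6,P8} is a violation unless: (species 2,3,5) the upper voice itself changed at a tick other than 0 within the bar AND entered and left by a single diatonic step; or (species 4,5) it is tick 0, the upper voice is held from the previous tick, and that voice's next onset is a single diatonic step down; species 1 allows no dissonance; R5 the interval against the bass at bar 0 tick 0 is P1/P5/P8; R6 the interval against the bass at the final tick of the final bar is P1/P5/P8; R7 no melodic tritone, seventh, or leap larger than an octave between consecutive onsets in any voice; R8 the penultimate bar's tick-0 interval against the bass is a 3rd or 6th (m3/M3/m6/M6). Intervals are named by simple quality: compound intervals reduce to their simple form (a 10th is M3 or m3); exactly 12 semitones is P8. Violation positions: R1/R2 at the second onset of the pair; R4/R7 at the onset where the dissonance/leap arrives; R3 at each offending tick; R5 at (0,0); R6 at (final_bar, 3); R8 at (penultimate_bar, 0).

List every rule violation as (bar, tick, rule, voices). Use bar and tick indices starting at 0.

bar 0: v0=G3 v1=G4 v2=B4 v3=B4 downbeat M3
bar 1: v0=F3 v1=D4 v2=C4 v3=F4 downbeat P8
bar 2: v0=E3 v1=G3 v2=E4 v3=D4 downbeat m7
bar 3: v0=D3 v1=C4 v2=A3 v3=C4 downbeat m7
bar 4: v0=B2 v1=F3 v2=F3 v3=F3 downbeat TT
bar 5: v0=A2 v1=C3 v2=G3 v3=E3 downbeat P5
bar 6: v0=F3 v1=D4 v2=F4 v3=F4 downbeat P8
bar 7: v0=G3 v1=G4 v2=B4 v3=B4 downbeat M3
  -> R5 @ bar 0 tick 0 v(0, 2): opens on M3
  -> R5 @ bar 0 tick 0 v(0, 3): opens on M3
  -> R2 @ bar 1 tick 0 v(0, 2): G3/B4 M3 -> F3/C4 P5 similar
  -> R2 @ bar 1 tick 0 v(0, 3): G3/B4 M3 -> F3/F4 P8 similar
  -> R3 @ bar 1 tick 0 v(1, 2): D4 above C4
  -> R7 @ bar 1 tick 0 v(2,): B4->C4 leap 11st
  -> R7 @ bar 1 tick 0 v(3,): B4->F4 leap 6st
  -> R3 @ bar 1 tick 1 v(1, 2): D4 above C4
  -> R3 @ bar 1 tick 2 v(1, 2): D4 above C4
  -> R3 @ bar 1 tick 3 v(1, 2): D4 above C4
  -> R2 @ bar 2 tick 0 v(1, 3): D4/F4 m3 -> G3/D4 P5 similar
  -> R3 @ bar 2 tick 0 v(2, 3): E4 above D4
  -> R4 @ bar 2 tick 0 v(0, 3): E3/D4 m7 untreated
  -> R3 @ bar 2 tick 1 v(2, 3): E4 above D4
  -> R3 @ bar 2 tick 2 v(2, 3): E4 above D4
  -> R3 @ bar 2 tick 3 v(2, 3): E4 above D4
  -> R2 @ bar 3 tick 0 v(0, 2): E3/E4 P8 -> D3/A3 P5 similar
  -> R3 @ bar 3 tick 0 v(1, 2): C4 above A3
  -> R4 @ bar 3 tick 0 v(0, 1): D3/C4 m7 untreated
  -> R4 @ bar 3 tick 0 v(0, 3): D3/C4 m7 untreated
  -> R3 @ bar 3 tick 1 v(1, 2): C4 above A3
  -> R3 @ bar 3 tick 2 v(1, 2): C4 above A3
  -> R3 @ bar 3 tick 3 v(1, 2): C4 above A3
  -> R1 @ bar 4 tick 0 v(1, 3): C4/C4 P1 -> F3/F3 P1 similar
  -> R2 @ bar 4 tick 0 v(1, 2): C4/A3 m3 -> F3/F3 P1 similar
  -> R2 @ bar 4 tick 0 v(2, 3): A3/C4 m3 -> F3/F3 P1 similar
  -> R4 @ bar 4 tick 0 v(0, 1): B2/F3 TT untreated
  -> R4 @ bar 4 tick 0 v(0, 2): B2/F3 TT untreated
  -> R4 @ bar 4 tick 0 v(0, 3): B2/F3 TT untreated
  -> R2 @ bar 5 tick 0 v(0, 3): B2/F3 TT -> A2/E3 P5 similar
  -> R3 @ bar 5 tick 0 v(2, 3): G3 above E3
  -> R4 @ bar 5 tick 0 v(0, 2): A2/G3 m7 untreated
  -> R3 @ bar 5 tick 1 v(2, 3): G3 above E3
  -> R3 @ bar 5 tick 2 v(2, 3): G3 above E3
  -> R3 @ bar 5 tick 3 v(2, 3): G3 above E3
  -> R2 @ bar 6 tick 0 v(0, 2): A2/G3 m7 -> F3/F4 P8 similar
  -> R2 @ bar 6 tick 0 v(0, 3): A2/E3 P5 -> F3/F4 P8 similar
  -> R2 @ bar 6 tick 0 v(2, 3): G3/E3 m3 -> F4/F4 P1 similar
  -> R7 @ bar 6 tick 0 v(1,): C3->D4 leap 14st
  -> R7 @ bar 6 tick 0 v(2,): G3->F4 leap 10st
  -> R7 @ bar 6 tick 0 v(3,): E3->F4 leap 13st
  -> R8 @ bar 6 tick 0 v(0, 2): penult P8 not 3rd/6th
  -> R8 @ bar 6 tick 0 v(0, 3): penult P8 not 3rd/6th
  -> R1 @ bar 7 tick 0 v(2, 3): F4/F4 P1 -> B4/B4 P1 similar
  -> R2 @ bar 7 tick 0 v(0, 1): F3/D4 M6 -> G3/G4 P8 similar
  -> R7 @ bar 7 tick 0 v(2,): F4->B4 leap 6st
  -> R7 @ bar 7 tick 0 v(3,): F4->B4 leap 6st
  -> R6 @ bar 7 tick 3 v(0, 2): closes on M3
  -> R6 @ bar 7 tick 3 v(0, 3): closes on M3

(0, 0, R5, (0, 2))
(0, 0, R5, (0, 3))
(1, 0, R2, (0, 2))
(1, 0, R2, (0, 3))
(1, 0, R3, (1, 2))
(1, 0, R7, (2,))
(1, 0, R7, (3,))
(1, 1, R3, (1, 2))
(1, 2, R3, (1, 2))
(1, 3, R3, (1, 2))
(2, 0, R2, (1, 3))
(2, 0, R3, (2, 3))
(2, 0, R4, (0, 3))
(2, 1, R3, (2, 3))
(2, 2, R3, (2, 3))
(2, 3, R3, (2, 3))
(3, 0, R2, (0, 2))
(3, 0, R3, (1, 2))
(3, 0, R4, (0, 1))
(3, 0, R4, (0, 3))
(3, 1, R3, (1, 2))
(3, 2, R3, (1, 2))
(3, 3, R3, (1, 2))
(4, 0, R1, (1, 3))
(4, 0, R2, (1, 2))
(4, 0, R2, (2, 3))
(4, 0, R4, (0, 1))
(4, 0, R4, (0, 2))
(4, 0, R4, (0, 3))
(5, 0, R2, (0, 3))
(5, 0, R3, (2, 3))
(5, 0, R4, (0, 2))
(5, 1, R3, (2, 3))
(5, 2, R3, (2, 3))
(5, 3, R3, (2, 3))
(6, 0, R2, (0, 2))
(6, 0, R2, (0, 3))
(6, 0, R2, (2, 3))
(6, 0, R7, (1,))
(6, 0, R7, (2,))
(6, 0, R7, (3,))
(6, 0, R8, (0, 2))
(6, 0, R8, (0, 3))
(7, 0, R1, (2, 3))
(7, 0, R2, (0, 1))
(7, 0, R7, (2,))
(7, 0, R7, (3,))
(7, 3, R6, (0, 2))
(7, 3, R6, (0, 3))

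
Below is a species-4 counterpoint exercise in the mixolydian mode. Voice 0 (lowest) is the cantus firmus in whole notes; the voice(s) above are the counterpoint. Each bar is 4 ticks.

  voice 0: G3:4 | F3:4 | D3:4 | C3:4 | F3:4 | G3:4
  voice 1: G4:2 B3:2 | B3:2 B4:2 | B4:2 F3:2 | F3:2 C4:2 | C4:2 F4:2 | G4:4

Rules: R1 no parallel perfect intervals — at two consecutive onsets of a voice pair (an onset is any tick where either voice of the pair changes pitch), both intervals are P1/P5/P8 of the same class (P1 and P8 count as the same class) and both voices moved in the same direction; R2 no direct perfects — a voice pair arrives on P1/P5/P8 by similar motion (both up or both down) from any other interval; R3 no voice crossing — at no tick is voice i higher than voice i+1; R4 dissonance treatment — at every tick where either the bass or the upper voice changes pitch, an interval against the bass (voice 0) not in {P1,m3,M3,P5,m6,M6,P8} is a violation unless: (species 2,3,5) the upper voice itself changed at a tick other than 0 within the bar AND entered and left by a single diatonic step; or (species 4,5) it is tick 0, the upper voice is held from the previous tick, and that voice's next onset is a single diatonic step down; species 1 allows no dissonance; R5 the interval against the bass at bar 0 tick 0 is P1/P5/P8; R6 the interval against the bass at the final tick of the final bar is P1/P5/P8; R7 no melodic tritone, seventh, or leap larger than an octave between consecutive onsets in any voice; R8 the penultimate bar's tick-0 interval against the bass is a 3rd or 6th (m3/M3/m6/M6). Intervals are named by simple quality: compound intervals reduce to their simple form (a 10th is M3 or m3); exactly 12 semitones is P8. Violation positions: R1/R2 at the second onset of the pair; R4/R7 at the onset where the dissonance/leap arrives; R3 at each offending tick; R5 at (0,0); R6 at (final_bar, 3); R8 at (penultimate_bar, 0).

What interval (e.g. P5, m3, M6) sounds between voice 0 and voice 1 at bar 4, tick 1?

voice 0=F3 voice 1=C4 -> P5

P5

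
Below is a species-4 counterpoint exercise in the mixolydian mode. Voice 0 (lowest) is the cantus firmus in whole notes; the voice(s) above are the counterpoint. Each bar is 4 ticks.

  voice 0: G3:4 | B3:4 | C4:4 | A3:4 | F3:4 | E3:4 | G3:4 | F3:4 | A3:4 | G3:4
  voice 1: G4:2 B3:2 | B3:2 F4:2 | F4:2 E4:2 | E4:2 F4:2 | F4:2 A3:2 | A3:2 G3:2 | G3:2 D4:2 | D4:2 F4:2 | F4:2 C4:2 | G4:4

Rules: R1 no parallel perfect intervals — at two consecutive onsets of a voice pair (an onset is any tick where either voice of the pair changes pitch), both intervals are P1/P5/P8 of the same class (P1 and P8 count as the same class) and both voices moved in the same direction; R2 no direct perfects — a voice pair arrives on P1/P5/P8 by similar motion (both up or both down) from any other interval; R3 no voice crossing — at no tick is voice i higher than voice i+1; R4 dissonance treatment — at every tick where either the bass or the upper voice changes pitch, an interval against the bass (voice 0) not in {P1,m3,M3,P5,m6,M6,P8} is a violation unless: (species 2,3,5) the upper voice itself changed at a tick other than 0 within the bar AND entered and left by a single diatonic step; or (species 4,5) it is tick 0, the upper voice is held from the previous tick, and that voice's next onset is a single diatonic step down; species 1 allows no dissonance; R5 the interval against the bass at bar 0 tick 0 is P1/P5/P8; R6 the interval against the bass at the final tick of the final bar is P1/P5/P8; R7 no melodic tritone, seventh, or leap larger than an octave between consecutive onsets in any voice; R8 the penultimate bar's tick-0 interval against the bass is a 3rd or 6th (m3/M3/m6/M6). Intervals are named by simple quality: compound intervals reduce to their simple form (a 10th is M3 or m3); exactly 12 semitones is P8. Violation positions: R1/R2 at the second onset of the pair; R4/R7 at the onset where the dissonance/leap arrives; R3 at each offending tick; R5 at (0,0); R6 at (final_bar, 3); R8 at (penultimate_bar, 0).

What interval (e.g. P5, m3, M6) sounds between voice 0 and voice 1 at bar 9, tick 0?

voice 0=G3 voice 1=G4 -> P8

P8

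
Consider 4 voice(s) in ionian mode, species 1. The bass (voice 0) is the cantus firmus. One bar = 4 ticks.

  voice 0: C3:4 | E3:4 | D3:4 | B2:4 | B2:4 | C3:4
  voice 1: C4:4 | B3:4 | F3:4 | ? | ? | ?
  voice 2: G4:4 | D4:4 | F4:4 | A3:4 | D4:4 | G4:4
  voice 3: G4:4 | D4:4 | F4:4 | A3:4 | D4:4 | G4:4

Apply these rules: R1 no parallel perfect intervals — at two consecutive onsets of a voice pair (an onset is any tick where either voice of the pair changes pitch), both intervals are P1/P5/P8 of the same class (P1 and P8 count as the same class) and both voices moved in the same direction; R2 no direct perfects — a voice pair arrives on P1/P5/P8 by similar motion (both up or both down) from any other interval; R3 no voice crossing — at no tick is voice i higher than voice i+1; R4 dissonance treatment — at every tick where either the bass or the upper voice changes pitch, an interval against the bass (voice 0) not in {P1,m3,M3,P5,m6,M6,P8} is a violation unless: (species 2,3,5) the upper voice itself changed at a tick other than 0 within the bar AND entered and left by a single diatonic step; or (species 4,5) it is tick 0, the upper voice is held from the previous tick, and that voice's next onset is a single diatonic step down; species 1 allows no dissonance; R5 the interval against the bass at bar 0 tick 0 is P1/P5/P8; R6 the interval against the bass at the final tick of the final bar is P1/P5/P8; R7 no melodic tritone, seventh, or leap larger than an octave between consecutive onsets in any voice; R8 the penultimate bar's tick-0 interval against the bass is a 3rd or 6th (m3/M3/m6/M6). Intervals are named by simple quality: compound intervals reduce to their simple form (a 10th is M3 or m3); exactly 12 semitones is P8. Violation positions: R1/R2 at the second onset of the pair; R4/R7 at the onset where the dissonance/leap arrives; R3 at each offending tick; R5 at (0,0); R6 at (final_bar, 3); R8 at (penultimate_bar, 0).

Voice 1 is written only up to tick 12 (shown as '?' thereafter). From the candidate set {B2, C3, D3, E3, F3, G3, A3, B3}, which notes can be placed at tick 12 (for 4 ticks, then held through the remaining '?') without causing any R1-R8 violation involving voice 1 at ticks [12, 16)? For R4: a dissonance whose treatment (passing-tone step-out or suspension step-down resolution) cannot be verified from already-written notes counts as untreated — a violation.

{G3}

B2: violates R2,R7
C3: violates R4
D3: violates R2
E3: violates R4
F3: violates R4
G3: legal
A3: violates R4
B3: violates R3,R7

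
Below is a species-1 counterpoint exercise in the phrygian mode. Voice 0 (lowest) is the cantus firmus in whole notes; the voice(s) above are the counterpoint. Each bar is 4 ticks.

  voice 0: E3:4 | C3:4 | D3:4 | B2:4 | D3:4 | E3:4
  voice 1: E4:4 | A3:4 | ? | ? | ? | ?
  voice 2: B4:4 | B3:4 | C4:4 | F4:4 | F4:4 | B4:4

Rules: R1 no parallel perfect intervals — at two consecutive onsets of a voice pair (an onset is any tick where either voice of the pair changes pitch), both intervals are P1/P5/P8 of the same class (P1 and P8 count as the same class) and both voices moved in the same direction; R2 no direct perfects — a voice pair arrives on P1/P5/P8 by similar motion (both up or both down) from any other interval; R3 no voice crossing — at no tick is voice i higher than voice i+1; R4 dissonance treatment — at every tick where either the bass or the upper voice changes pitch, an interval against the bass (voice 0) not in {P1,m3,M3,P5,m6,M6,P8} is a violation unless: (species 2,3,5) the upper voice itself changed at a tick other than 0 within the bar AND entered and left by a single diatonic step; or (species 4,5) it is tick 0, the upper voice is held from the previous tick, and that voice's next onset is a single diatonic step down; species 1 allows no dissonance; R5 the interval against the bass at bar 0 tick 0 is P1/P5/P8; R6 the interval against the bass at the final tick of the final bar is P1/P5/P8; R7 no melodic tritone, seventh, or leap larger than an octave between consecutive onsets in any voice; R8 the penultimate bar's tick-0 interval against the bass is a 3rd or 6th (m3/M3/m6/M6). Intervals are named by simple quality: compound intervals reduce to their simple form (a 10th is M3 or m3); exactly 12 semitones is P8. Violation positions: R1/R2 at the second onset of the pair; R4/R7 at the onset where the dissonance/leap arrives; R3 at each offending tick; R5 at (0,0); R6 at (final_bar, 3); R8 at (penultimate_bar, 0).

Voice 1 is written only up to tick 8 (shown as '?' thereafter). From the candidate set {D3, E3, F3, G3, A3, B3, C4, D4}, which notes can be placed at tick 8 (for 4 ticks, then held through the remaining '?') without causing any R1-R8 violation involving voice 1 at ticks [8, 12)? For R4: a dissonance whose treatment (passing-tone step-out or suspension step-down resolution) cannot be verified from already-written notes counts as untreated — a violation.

{A3, B3, D3, F3}

D3: legal
E3: violates R4
F3: legal
G3: violates R4
A3: legal
B3: legal
C4: violates R2,R4
D4: violates R2,R3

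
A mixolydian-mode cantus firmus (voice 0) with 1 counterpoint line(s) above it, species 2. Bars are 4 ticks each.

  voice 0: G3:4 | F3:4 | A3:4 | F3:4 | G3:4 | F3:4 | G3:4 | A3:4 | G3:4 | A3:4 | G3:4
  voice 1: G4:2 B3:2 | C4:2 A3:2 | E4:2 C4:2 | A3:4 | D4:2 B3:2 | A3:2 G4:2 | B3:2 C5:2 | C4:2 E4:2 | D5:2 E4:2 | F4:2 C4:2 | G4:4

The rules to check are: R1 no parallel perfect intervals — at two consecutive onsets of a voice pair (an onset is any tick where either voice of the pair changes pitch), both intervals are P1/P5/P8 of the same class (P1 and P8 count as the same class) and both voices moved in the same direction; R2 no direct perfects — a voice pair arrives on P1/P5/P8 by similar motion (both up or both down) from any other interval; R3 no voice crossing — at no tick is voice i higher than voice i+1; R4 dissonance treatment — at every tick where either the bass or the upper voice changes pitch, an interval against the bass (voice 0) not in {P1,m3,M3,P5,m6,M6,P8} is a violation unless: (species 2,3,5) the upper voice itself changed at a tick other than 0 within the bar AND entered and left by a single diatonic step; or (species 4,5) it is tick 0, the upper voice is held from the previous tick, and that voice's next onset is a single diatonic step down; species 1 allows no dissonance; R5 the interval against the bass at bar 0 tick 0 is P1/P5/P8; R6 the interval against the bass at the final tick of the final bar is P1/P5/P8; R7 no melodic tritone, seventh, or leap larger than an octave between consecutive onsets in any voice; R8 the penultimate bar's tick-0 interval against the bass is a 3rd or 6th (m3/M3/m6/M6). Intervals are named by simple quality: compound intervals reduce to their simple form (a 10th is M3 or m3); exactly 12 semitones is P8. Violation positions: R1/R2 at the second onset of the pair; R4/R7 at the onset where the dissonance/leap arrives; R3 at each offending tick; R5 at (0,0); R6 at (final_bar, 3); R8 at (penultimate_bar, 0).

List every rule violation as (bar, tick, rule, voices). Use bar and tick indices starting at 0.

bar 0: v0=G3 v1=G4 downbeat P8
bar 1: v0=F3 v1=C4 downbeat P5
bar 2: v0=A3 v1=E4 downbeat P5
bar 3: v0=F3 v1=A3 downbeat M3
bar 4: v0=G3 v1=D4 downbeat P5
bar 5: v0=F3 v1=A3 downbeat M3
bar 6: v0=G3 v1=B3 downbeat M3
bar 7: v0=A3 v1=C4 downbeat m3
bar 8: v0=G3 v1=D5 downbeat P5
bar 9: v0=A3 v1=F4 downbeat m6
bar 10: v0=G3 v1=G4 downbeat P8
  -> R2 @ bar 2 tick 0 v(0, 1): F3/A3 M3 -> A3/E4 P5 similar
  -> R2 @ bar 4 tick 0 v(0, 1): F3/A3 M3 -> G3/D4 P5 similar
  -> R4 @ bar 5 tick 2 v(0, 1): F3/G4 M2 untreated
  -> R7 @ bar 5 tick 2 v(1,): A3->G4 leap 10st
  -> R4 @ bar 6 tick 2 v(0, 1): G3/C5 P4 untreated
  -> R7 @ bar 6 tick 2 v(1,): B3->C5 leap 13st
  -> R7 @ bar 8 tick 0 v(1,): E4->D5 leap 10st
  -> R7 @ bar 8 tick 2 v(1,): D5->E4 leap 10st

(2, 0, R2, (0, 1))
(4, 0, R2, (0, 1))
(5, 2, R4, (0, 1))
(5, 2, R7, (1,))
(6, 2, R4, (0, 1))
(6, 2, R7, (1,))
(8, 0, R7, (1,))
(8, 2, R7, (1,))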